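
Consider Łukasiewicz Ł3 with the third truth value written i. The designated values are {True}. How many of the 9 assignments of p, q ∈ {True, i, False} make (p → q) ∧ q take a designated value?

Designated under: (p=True, q=True); (p=i, q=True); (p=False, q=True).

3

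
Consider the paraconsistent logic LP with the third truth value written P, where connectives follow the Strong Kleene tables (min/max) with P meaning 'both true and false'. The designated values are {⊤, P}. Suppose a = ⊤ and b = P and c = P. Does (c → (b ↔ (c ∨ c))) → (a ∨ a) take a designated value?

c ∨ c = P ∨ P = P
b ↔ (c ∨ c) = P ↔ P = P
c → (b ↔ (c ∨ c)) = P → P = P  [¬P ∨ P]
a ∨ a = ⊤ ∨ ⊤ = ⊤
(c → (b ↔ (c ∨ c))) → (a ∨ a) = P → ⊤ = ⊤
⊤ ∈ {⊤, P}.

Yes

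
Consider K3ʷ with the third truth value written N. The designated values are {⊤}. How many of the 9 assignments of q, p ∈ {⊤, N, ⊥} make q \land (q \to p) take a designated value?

Designated under: (q=⊤, p=⊤).

1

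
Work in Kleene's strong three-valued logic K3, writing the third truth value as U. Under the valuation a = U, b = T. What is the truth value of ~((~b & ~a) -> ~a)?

F

~b = ~T = F
~a = ~U = U
~b & ~a = F & U = F
~a = ~U = U
(~b & ~a) -> ~a = F -> U = T  [~F | U]
~((~b & ~a) -> ~a) = ~T = F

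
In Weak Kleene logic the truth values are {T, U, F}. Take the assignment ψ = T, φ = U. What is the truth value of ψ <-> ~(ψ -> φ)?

ψ -> φ = T -> U = U
~(ψ -> φ) = ~U = U
ψ <-> ~(ψ -> φ) = T <-> U = U

U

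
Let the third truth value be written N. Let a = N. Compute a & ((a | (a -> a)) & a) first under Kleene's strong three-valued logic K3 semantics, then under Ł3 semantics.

N; N

In Kleene's strong three-valued logic K3: a -> a = N -> N = N  [~N | N]
a | (a -> a) = N | N = N
(a | (a -> a)) & a = N & N = N
a & ((a | (a -> a)) & a) = N & N = N
In Ł3: a -> a = N -> N = True  [min(1, 1−½+½)]
a | (a -> a) = N | True = True
(a | (a -> a)) & a = True & N = N
a & ((a | (a -> a)) & a) = N & N = N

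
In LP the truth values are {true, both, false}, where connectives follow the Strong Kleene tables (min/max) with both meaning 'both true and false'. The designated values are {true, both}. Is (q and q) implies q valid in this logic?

Yes

Every assignment of q over {true, both, false} gives a value in {true, both}.
In particular, with q=both: (q and q) implies q = both.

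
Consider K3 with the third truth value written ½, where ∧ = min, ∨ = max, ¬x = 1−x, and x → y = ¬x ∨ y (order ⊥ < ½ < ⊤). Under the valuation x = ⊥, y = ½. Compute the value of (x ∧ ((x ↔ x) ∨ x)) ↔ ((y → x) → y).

½

x ↔ x = ⊥ ↔ ⊥ = ⊤
(x ↔ x) ∨ x = ⊤ ∨ ⊥ = ⊤
x ∧ ((x ↔ x) ∨ x) = ⊥ ∧ ⊤ = ⊥
y → x = ½ → ⊥ = ½  [¬½ ∨ ⊥]
(y → x) → y = ½ → ½ = ½
(x ∧ ((x ↔ x) ∨ x)) ↔ ((y → x) → y) = ⊥ ↔ ½ = ½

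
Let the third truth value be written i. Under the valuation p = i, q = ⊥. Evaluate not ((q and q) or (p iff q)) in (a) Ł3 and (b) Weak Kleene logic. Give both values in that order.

In Ł3: q and q = ⊥ and ⊥ = ⊥
p iff q = i iff ⊥ = i  [1 − |½−0|]
(q and q) or (p iff q) = ⊥ or i = i
not ((q and q) or (p iff q)) = not i = i
In Weak Kleene logic: q and q = ⊥ and ⊥ = ⊥
p iff q = i iff ⊥ = i
(q and q) or (p iff q) = ⊥ or i = i
not ((q and q) or (p iff q)) = not i = i

i; i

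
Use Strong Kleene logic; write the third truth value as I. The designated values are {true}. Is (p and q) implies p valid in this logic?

Countermodel: p=I, q=true gives I, which is not designated.

No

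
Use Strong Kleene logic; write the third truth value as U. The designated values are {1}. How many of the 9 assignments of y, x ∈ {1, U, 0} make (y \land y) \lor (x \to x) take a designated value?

Of the 9 assignments, 7 give a value in {1}.

7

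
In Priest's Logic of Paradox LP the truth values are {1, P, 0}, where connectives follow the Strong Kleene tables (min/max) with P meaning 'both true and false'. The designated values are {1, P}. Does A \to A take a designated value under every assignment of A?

Every assignment of A over {1, P, 0} gives a value in {1, P}.
In particular, with A=P: A \to A = P.

Yes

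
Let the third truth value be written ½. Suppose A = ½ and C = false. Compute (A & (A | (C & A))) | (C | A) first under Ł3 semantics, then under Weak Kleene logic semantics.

In Ł3: C & A = false & ½ = false
A | (C & A) = ½ | false = ½
A & (A | (C & A)) = ½ & ½ = ½
C | A = false | ½ = ½
(A & (A | (C & A))) | (C | A) = ½ | ½ = ½
In Weak Kleene logic: C & A = false & ½ = ½
A | (C & A) = ½ | ½ = ½
A & (A | (C & A)) = ½ & ½ = ½
C | A = false | ½ = ½
(A & (A | (C & A))) | (C | A) = ½ | ½ = ½

½; ½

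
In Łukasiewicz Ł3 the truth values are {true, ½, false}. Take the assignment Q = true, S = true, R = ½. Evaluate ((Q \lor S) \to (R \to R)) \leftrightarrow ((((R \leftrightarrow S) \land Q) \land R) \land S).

½

Q \lor S = true \lor true = true
R \to R = ½ \to ½ = true
(Q \lor S) \to (R \to R) = true \to true = true
R \leftrightarrow S = ½ \leftrightarrow true = ½
(R \leftrightarrow S) \land Q = ½ \land true = ½
((R \leftrightarrow S) \land Q) \land R = ½ \land ½ = ½
(((R \leftrightarrow S) \land Q) \land R) \land S = ½ \land true = ½
((Q \lor S) \to (R \to R)) \leftrightarrow ((((R \leftrightarrow S) \land Q) \land R) \land S) = true \leftrightarrow ½ = ½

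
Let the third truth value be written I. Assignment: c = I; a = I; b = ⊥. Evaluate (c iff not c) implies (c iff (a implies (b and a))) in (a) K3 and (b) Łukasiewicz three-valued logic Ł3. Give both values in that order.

I; ⊤

In K3: not c = not I = I
c iff not c = I iff I = I
b and a = ⊥ and I = ⊥
a implies (b and a) = I implies ⊥ = I
c iff (a implies (b and a)) = I iff I = I
(c iff not c) implies (c iff (a implies (b and a))) = I implies I = I
In Łukasiewicz three-valued logic Ł3: not c = not I = I
c iff not c = I iff I = ⊤
b and a = ⊥ and I = ⊥
a implies (b and a) = I implies ⊥ = I
c iff (a implies (b and a)) = I iff I = ⊤
(c iff not c) implies (c iff (a implies (b and a))) = ⊤ implies ⊤ = ⊤
They differ because K3 and Łukasiewicz three-valued logic Ł3 treat I differently under implication.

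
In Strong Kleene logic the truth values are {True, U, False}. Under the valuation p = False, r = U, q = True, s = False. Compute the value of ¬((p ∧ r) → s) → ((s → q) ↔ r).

True

p ∧ r = False ∧ U = False
(p ∧ r) → s = False → False = True
¬((p ∧ r) → s) = ¬True = False
s → q = False → True = True
(s → q) ↔ r = True ↔ U = U
¬((p ∧ r) → s) → ((s → q) ↔ r) = False → U = True  [¬False ∨ U]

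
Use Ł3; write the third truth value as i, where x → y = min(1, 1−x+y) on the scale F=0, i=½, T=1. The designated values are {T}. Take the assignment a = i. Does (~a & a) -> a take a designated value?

~a = ~i = i
~a & a = i & i = i
(~a & a) -> a = i -> i = T  [min(1, 1−½+½)]
T ∈ {T}.

Yes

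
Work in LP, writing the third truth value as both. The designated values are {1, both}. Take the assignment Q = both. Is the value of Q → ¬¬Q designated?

Yes

¬Q = ¬both = both
¬¬Q = ¬both = both
Q → ¬¬Q = both → both = both  [¬both ∨ both]
both ∈ {1, both}.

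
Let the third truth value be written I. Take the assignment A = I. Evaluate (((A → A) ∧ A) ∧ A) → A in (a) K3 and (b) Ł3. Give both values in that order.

In K3: A → A = I → I = I  [¬I ∨ I]
(A → A) ∧ A = I ∧ I = I
((A → A) ∧ A) ∧ A = I ∧ I = I
(((A → A) ∧ A) ∧ A) → A = I → I = I
In Ł3: A → A = I → I = T  [min(1, 1−½+½)]
(A → A) ∧ A = T ∧ I = I
((A → A) ∧ A) ∧ A = I ∧ I = I
(((A → A) ∧ A) ∧ A) → A = I → I = T
They differ because K3 and Ł3 treat I differently under implication.

I; T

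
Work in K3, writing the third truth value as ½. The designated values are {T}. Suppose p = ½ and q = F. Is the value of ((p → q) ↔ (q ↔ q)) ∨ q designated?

p → q = ½ → F = ½
q ↔ q = F ↔ F = T
(p → q) ↔ (q ↔ q) = ½ ↔ T = ½
((p → q) ↔ (q ↔ q)) ∨ q = ½ ∨ F = ½
½ ∉ {T}.

No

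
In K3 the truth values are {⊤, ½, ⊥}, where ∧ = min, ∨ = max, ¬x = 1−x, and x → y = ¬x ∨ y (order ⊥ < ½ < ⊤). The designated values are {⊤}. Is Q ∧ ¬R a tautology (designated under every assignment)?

No

Countermodel: Q=⊤, R=⊤ gives ⊥, which is not designated.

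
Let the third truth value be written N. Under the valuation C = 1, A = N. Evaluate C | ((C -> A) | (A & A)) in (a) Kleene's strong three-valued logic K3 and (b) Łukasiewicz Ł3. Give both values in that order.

In Kleene's strong three-valued logic K3: C -> A = 1 -> N = N  [~1 | N]
A & A = N & N = N
(C -> A) | (A & A) = N | N = N
C | ((C -> A) | (A & A)) = 1 | N = 1
In Łukasiewicz Ł3: C -> A = 1 -> N = N  [min(1, 1−1+½)]
A & A = N & N = N
(C -> A) | (A & A) = N | N = N
C | ((C -> A) | (A & A)) = 1 | N = 1

1; 1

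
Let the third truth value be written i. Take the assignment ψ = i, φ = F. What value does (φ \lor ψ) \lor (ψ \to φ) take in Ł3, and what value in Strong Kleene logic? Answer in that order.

i; i

In Ł3: φ \lor ψ = F \lor i = i
ψ \to φ = i \to F = i  [min(1, 1−½+0)]
(φ \lor ψ) \lor (ψ \to φ) = i \lor i = i
In Strong Kleene logic: φ \lor ψ = F \lor i = i
ψ \to φ = i \to F = i
(φ \lor ψ) \lor (ψ \to φ) = i \lor i = i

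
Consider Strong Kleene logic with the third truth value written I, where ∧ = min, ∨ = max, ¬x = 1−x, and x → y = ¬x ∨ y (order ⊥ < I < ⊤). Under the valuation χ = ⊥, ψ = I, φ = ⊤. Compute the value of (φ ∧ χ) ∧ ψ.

⊥

φ ∧ χ = ⊤ ∧ ⊥ = ⊥
(φ ∧ χ) ∧ ψ = ⊥ ∧ I = ⊥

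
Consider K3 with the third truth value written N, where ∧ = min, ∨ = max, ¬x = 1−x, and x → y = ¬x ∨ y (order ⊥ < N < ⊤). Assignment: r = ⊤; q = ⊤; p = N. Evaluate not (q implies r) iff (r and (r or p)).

q implies r = ⊤ implies ⊤ = ⊤
not (q implies r) = not ⊤ = ⊥
r or p = ⊤ or N = ⊤
r and (r or p) = ⊤ and ⊤ = ⊤
not (q implies r) iff (r and (r or p)) = ⊥ iff ⊤ = ⊥

⊥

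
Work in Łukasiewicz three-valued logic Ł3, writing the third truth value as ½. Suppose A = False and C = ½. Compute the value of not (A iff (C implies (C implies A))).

True

C implies A = ½ implies False = ½
C implies (C implies A) = ½ implies ½ = True
A iff (C implies (C implies A)) = False iff True = False
not (A iff (C implies (C implies A))) = not False = True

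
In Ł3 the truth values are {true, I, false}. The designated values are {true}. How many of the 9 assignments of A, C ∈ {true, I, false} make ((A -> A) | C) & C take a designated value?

Designated under: (A=true, C=true); (A=I, C=true); (A=false, C=true).

3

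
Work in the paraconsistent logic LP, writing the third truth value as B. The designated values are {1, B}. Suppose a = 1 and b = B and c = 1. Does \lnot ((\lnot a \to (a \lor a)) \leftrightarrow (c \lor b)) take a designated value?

No

\lnot a = \lnot 1 = 0
a \lor a = 1 \lor 1 = 1
\lnot a \to (a \lor a) = 0 \to 1 = 1
c \lor b = 1 \lor B = 1
(\lnot a \to (a \lor a)) \leftrightarrow (c \lor b) = 1 \leftrightarrow 1 = 1
\lnot ((\lnot a \to (a \lor a)) \leftrightarrow (c \lor b)) = \lnot 1 = 0
0 ∉ {1, B}.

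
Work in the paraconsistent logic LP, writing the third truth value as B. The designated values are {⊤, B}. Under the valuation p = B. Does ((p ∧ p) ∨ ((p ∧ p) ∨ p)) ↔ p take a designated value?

Yes

p ∧ p = B ∧ B = B
p ∧ p = B ∧ B = B
(p ∧ p) ∨ p = B ∨ B = B
(p ∧ p) ∨ ((p ∧ p) ∨ p) = B ∨ B = B
((p ∧ p) ∨ ((p ∧ p) ∨ p)) ↔ p = B ↔ B = B
B ∈ {⊤, B}.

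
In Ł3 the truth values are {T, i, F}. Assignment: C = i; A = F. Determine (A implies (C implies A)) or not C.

C implies A = i implies F = i  [min(1, 1−½+0)]
A implies (C implies A) = F implies i = T
not C = not i = i
(A implies (C implies A)) or not C = T or i = T

T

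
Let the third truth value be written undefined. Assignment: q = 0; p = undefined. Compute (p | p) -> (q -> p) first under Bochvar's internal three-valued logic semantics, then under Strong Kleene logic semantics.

In Bochvar's internal three-valued logic: p | p = undefined | undefined = undefined
q -> p = 0 -> undefined = undefined  [any arg is the third value ⇒ result is the third value]
(p | p) -> (q -> p) = undefined -> undefined = undefined
In Strong Kleene logic: p | p = undefined | undefined = undefined
q -> p = 0 -> undefined = 1  [~0 | undefined]
(p | p) -> (q -> p) = undefined -> 1 = 1
They differ because Bochvar's internal three-valued logic and Strong Kleene logic treat undefined differently under the binary connectives.

undefined; 1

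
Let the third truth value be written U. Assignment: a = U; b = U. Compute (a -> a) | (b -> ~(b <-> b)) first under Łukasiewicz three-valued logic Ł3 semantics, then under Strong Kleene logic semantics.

In Łukasiewicz three-valued logic Ł3: a -> a = U -> U = T  [min(1, 1−½+½)]
b <-> b = U <-> U = T
~(b <-> b) = ~T = F
b -> ~(b <-> b) = U -> F = U
(a -> a) | (b -> ~(b <-> b)) = T | U = T
In Strong Kleene logic: a -> a = U -> U = U
b <-> b = U <-> U = U
~(b <-> b) = ~U = U
b -> ~(b <-> b) = U -> U = U
(a -> a) | (b -> ~(b <-> b)) = U | U = U
They differ because Łukasiewicz three-valued logic Ł3 and Strong Kleene logic treat U differently under implication.

T; U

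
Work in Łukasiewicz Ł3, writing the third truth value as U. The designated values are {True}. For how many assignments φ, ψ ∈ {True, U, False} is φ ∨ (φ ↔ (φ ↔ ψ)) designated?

6

Of the 9 assignments, 6 give a value in {True}.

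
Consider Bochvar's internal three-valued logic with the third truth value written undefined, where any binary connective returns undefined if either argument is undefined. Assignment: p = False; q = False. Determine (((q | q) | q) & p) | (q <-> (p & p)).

True

q | q = False | False = False
(q | q) | q = False | False = False
((q | q) | q) & p = False & False = False
p & p = False & False = False
q <-> (p & p) = False <-> False = True
(((q | q) | q) & p) | (q <-> (p & p)) = False | True = True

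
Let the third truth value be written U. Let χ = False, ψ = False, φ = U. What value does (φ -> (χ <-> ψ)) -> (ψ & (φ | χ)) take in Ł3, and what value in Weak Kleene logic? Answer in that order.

In Ł3: χ <-> ψ = False <-> False = True
φ -> (χ <-> ψ) = U -> True = True  [min(1, 1−½+1)]
φ | χ = U | False = U
ψ & (φ | χ) = False & U = False
(φ -> (χ <-> ψ)) -> (ψ & (φ | χ)) = True -> False = False
In Weak Kleene logic: χ <-> ψ = False <-> False = True
φ -> (χ <-> ψ) = U -> True = U
φ | χ = U | False = U
ψ & (φ | χ) = False & U = U
(φ -> (χ <-> ψ)) -> (ψ & (φ | χ)) = U -> U = U
They differ because Ł3 and Weak Kleene logic treat U differently under the binary connectives.

False; U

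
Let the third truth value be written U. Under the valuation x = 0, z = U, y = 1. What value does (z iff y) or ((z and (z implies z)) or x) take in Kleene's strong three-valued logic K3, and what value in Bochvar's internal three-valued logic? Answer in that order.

In Kleene's strong three-valued logic K3: z iff y = U iff 1 = U
z implies z = U implies U = U  [not U or U]
z and (z implies z) = U and U = U
(z and (z implies z)) or x = U or 0 = U
(z iff y) or ((z and (z implies z)) or x) = U or U = U
In Bochvar's internal three-valued logic: z iff y = U iff 1 = U
z implies z = U implies U = U  [any arg is the third value ⇒ result is the third value]
z and (z implies z) = U and U = U
(z and (z implies z)) or x = U or 0 = U
(z iff y) or ((z and (z implies z)) or x) = U or U = U

U; U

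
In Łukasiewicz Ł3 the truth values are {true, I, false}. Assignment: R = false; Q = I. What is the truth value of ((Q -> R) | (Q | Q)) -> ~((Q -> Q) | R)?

I

Q -> R = I -> false = I  [min(1, 1−½+0)]
Q | Q = I | I = I
(Q -> R) | (Q | Q) = I | I = I
Q -> Q = I -> I = true
(Q -> Q) | R = true | false = true
~((Q -> Q) | R) = ~true = false
((Q -> R) | (Q | Q)) -> ~((Q -> Q) | R) = I -> false = I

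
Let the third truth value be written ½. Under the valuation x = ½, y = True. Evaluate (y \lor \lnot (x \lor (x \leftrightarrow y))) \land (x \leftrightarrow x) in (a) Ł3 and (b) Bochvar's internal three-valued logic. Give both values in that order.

In Ł3: x \leftrightarrow y = ½ \leftrightarrow True = ½
x \lor (x \leftrightarrow y) = ½ \lor ½ = ½
\lnot (x \lor (x \leftrightarrow y)) = \lnot ½ = ½
y \lor \lnot (x \lor (x \leftrightarrow y)) = True \lor ½ = True
x \leftrightarrow x = ½ \leftrightarrow ½ = True
(y \lor \lnot (x \lor (x \leftrightarrow y))) \land (x \leftrightarrow x) = True \land True = True
In Bochvar's internal three-valued logic: x \leftrightarrow y = ½ \leftrightarrow True = ½
x \lor (x \leftrightarrow y) = ½ \lor ½ = ½
\lnot (x \lor (x \leftrightarrow y)) = \lnot ½ = ½
y \lor \lnot (x \lor (x \leftrightarrow y)) = True \lor ½ = ½
x \leftrightarrow x = ½ \leftrightarrow ½ = ½
(y \lor \lnot (x \lor (x \leftrightarrow y))) \land (x \leftrightarrow x) = ½ \land ½ = ½
They differ because Ł3 and Bochvar's internal three-valued logic treat ½ differently under the binary connectives.

True; ½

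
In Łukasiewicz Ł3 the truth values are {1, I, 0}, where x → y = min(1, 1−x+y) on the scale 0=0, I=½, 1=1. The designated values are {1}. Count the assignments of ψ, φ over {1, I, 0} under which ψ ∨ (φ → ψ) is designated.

Of the 9 assignments, 6 give a value in {1}.

6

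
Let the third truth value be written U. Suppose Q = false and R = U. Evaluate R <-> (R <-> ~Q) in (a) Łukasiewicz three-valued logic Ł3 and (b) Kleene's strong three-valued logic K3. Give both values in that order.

In Łukasiewicz three-valued logic Ł3: ~Q = ~false = true
R <-> ~Q = U <-> true = U  [1 − |½−1|]
R <-> (R <-> ~Q) = U <-> U = true
In Kleene's strong three-valued logic K3: ~Q = ~false = true
R <-> ~Q = U <-> true = U
R <-> (R <-> ~Q) = U <-> U = U
They differ because Łukasiewicz three-valued logic Ł3 and Kleene's strong three-valued logic K3 treat U differently under implication.

true; U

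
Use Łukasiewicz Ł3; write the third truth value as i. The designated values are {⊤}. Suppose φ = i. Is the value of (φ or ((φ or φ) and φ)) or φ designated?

φ or φ = i or i = i
(φ or φ) and φ = i and i = i
φ or ((φ or φ) and φ) = i or i = i
(φ or ((φ or φ) and φ)) or φ = i or i = i
i ∉ {⊤}.

No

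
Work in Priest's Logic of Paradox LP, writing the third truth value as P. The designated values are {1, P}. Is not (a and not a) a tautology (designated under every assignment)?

Yes

Every assignment of a over {1, P, 0} gives a value in {1, P}.
In particular, with a=P: not (a and not a) = P.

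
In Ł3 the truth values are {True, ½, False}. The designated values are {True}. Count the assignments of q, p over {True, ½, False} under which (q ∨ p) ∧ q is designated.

3

Designated under: (q=True, p=True); (q=True, p=½); (q=True, p=False).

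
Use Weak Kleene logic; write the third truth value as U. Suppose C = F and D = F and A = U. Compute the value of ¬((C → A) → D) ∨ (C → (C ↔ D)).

U

C → A = F → U = U  [any arg is the third value ⇒ result is the third value]
(C → A) → D = U → F = U
¬((C → A) → D) = ¬U = U
C ↔ D = F ↔ F = T
C → (C ↔ D) = F → T = T
¬((C → A) → D) ∨ (C → (C ↔ D)) = U ∨ T = U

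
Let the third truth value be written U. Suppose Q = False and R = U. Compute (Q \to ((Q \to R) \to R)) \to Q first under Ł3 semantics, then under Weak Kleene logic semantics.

In Ł3: Q \to R = False \to U = True
(Q \to R) \to R = True \to U = U
Q \to ((Q \to R) \to R) = False \to U = True
(Q \to ((Q \to R) \to R)) \to Q = True \to False = False
In Weak Kleene logic: Q \to R = False \to U = U  [any arg is the third value ⇒ result is the third value]
(Q \to R) \to R = U \to U = U
Q \to ((Q \to R) \to R) = False \to U = U
(Q \to ((Q \to R) \to R)) \to Q = U \to False = U
They differ because Ł3 and Weak Kleene logic treat U differently under the binary connectives.

False; U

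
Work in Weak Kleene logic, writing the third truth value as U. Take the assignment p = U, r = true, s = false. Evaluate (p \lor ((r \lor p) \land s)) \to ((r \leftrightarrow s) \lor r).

r \lor p = true \lor U = U
(r \lor p) \land s = U \land false = U
p \lor ((r \lor p) \land s) = U \lor U = U
r \leftrightarrow s = true \leftrightarrow false = false
(r \leftrightarrow s) \lor r = false \lor true = true
(p \lor ((r \lor p) \land s)) \to ((r \leftrightarrow s) \lor r) = U \to true = U  [any arg is the third value ⇒ result is the third value]

U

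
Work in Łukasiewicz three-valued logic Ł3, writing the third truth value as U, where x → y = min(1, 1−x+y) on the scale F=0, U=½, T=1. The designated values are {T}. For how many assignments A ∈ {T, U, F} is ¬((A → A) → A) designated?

1

A=T: F ·
A=U: U ·
A=F: T ✓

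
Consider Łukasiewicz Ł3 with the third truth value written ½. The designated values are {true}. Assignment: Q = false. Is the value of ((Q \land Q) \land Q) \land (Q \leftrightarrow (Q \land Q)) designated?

Q \land Q = false \land false = false
(Q \land Q) \land Q = false \land false = false
Q \land Q = false \land false = false
Q \leftrightarrow (Q \land Q) = false \leftrightarrow false = true
((Q \land Q) \land Q) \land (Q \leftrightarrow (Q \land Q)) = false \land true = false
false ∉ {true}.

No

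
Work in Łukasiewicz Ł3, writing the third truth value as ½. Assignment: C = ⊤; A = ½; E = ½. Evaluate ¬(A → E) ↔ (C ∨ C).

A → E = ½ → ½ = ⊤
¬(A → E) = ¬⊤ = ⊥
C ∨ C = ⊤ ∨ ⊤ = ⊤
¬(A → E) ↔ (C ∨ C) = ⊥ ↔ ⊤ = ⊥

⊥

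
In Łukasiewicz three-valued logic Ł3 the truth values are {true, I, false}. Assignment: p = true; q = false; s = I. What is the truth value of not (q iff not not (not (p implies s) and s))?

p implies s = true implies I = I  [min(1, 1−1+½)]
not (p implies s) = not I = I
not (p implies s) and s = I and I = I
not (not (p implies s) and s) = not I = I
not not (not (p implies s) and s) = not I = I
q iff not not (not (p implies s) and s) = false iff I = I
not (q iff not not (not (p implies s) and s)) = not I = I

I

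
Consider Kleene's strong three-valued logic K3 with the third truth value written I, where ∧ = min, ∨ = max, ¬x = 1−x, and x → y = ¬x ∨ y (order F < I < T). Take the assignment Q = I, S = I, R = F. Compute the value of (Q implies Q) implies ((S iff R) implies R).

I

Q implies Q = I implies I = I  [not I or I]
S iff R = I iff F = I
(S iff R) implies R = I implies F = I
(Q implies Q) implies ((S iff R) implies R) = I implies I = I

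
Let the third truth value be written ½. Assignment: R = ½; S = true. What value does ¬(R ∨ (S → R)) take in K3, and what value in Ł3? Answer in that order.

½; ½

In K3: S → R = true → ½ = ½  [¬true ∨ ½]
R ∨ (S → R) = ½ ∨ ½ = ½
¬(R ∨ (S → R)) = ¬½ = ½
In Ł3: S → R = true → ½ = ½  [min(1, 1−1+½)]
R ∨ (S → R) = ½ ∨ ½ = ½
¬(R ∨ (S → R)) = ¬½ = ½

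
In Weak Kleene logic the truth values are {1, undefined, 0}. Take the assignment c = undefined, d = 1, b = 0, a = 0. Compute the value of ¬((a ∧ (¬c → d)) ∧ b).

undefined

¬c = ¬undefined = undefined
¬c → d = undefined → 1 = undefined  [any arg is the third value ⇒ result is the third value]
a ∧ (¬c → d) = 0 ∧ undefined = undefined
(a ∧ (¬c → d)) ∧ b = undefined ∧ 0 = undefined
¬((a ∧ (¬c → d)) ∧ b) = ¬undefined = undefined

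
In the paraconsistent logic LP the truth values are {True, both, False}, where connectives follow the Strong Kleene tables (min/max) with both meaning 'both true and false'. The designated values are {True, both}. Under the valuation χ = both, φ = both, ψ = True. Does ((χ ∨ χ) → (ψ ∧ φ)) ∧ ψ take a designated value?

χ ∨ χ = both ∨ both = both
ψ ∧ φ = True ∧ both = both
(χ ∨ χ) → (ψ ∧ φ) = both → both = both  [¬both ∨ both]
((χ ∨ χ) → (ψ ∧ φ)) ∧ ψ = both ∧ True = both
both ∈ {True, both}.

Yes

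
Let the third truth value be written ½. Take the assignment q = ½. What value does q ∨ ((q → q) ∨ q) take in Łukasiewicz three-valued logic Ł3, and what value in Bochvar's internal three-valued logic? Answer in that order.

true; ½

In Łukasiewicz three-valued logic Ł3: q → q = ½ → ½ = true  [min(1, 1−½+½)]
(q → q) ∨ q = true ∨ ½ = true
q ∨ ((q → q) ∨ q) = ½ ∨ true = true
In Bochvar's internal three-valued logic: q → q = ½ → ½ = ½  [any arg is the third value ⇒ result is the third value]
(q → q) ∨ q = ½ ∨ ½ = ½
q ∨ ((q → q) ∨ q) = ½ ∨ ½ = ½
They differ because Łukasiewicz three-valued logic Ł3 and Bochvar's internal three-valued logic treat ½ differently under the binary connectives.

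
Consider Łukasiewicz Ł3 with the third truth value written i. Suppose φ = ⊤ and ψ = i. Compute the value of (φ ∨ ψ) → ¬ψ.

φ ∨ ψ = ⊤ ∨ i = ⊤
¬ψ = ¬i = i
(φ ∨ ψ) → ¬ψ = ⊤ → i = i  [min(1, 1−1+½)]

i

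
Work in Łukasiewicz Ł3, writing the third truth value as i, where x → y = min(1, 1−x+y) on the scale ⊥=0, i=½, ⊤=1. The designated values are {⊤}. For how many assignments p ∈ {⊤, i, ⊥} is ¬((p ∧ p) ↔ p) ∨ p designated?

p=⊤: ⊤ ✓
p=i: i ·
p=⊥: ⊥ ·

1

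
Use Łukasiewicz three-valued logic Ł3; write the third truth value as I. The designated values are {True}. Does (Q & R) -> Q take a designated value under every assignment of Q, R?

Every assignment of Q, R over {True, I, False} gives a value in {True}.
In particular, with Q=I, R=I: (Q & R) -> Q = True.

Yes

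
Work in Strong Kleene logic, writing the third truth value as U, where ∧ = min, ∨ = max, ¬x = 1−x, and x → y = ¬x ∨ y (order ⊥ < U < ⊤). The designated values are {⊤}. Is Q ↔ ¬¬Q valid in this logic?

Countermodel: Q=U gives U, which is not designated.

No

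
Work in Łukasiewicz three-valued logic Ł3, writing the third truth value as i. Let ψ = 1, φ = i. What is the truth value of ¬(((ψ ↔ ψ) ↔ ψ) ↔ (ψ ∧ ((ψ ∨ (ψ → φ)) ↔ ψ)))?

0

ψ ↔ ψ = 1 ↔ 1 = 1
(ψ ↔ ψ) ↔ ψ = 1 ↔ 1 = 1
ψ → φ = 1 → i = i  [min(1, 1−1+½)]
ψ ∨ (ψ → φ) = 1 ∨ i = 1
(ψ ∨ (ψ → φ)) ↔ ψ = 1 ↔ 1 = 1
ψ ∧ ((ψ ∨ (ψ → φ)) ↔ ψ) = 1 ∧ 1 = 1
((ψ ↔ ψ) ↔ ψ) ↔ (ψ ∧ ((ψ ∨ (ψ → φ)) ↔ ψ)) = 1 ↔ 1 = 1
¬(((ψ ↔ ψ) ↔ ψ) ↔ (ψ ∧ ((ψ ∨ (ψ → φ)) ↔ ψ))) = ¬1 = 0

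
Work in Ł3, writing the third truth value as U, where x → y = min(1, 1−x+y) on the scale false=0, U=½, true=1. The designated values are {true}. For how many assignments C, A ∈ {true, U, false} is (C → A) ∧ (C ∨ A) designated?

Designated under: (C=true, A=true); (C=U, A=true); (C=false, A=true).

3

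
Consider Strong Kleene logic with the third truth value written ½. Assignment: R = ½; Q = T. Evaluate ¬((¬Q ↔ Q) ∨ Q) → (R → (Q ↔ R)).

T

¬Q = ¬T = F
¬Q ↔ Q = F ↔ T = F
(¬Q ↔ Q) ∨ Q = F ∨ T = T
¬((¬Q ↔ Q) ∨ Q) = ¬T = F
Q ↔ R = T ↔ ½ = ½
R → (Q ↔ R) = ½ → ½ = ½  [¬½ ∨ ½]
¬((¬Q ↔ Q) ∨ Q) → (R → (Q ↔ R)) = F → ½ = T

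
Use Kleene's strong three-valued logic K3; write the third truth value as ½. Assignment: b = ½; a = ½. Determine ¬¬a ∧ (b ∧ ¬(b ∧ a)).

½

¬a = ¬½ = ½
¬¬a = ¬½ = ½
b ∧ a = ½ ∧ ½ = ½
¬(b ∧ a) = ¬½ = ½
b ∧ ¬(b ∧ a) = ½ ∧ ½ = ½
¬¬a ∧ (b ∧ ¬(b ∧ a)) = ½ ∧ ½ = ½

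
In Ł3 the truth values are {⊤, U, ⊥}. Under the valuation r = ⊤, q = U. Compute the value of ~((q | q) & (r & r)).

U

q | q = U | U = U
r & r = ⊤ & ⊤ = ⊤
(q | q) & (r & r) = U & ⊤ = U
~((q | q) & (r & r)) = ~U = U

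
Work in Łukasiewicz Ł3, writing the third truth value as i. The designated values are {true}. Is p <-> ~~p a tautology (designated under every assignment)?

Every assignment of p over {true, i, false} gives a value in {true}.
In particular, with p=i: p <-> ~~p = true.

Yes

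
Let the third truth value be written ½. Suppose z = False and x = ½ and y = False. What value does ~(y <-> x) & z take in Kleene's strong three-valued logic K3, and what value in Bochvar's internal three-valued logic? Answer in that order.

False; ½

In Kleene's strong three-valued logic K3: y <-> x = False <-> ½ = ½
~(y <-> x) = ~½ = ½
~(y <-> x) & z = ½ & False = False
In Bochvar's internal three-valued logic: y <-> x = False <-> ½ = ½
~(y <-> x) = ~½ = ½
~(y <-> x) & z = ½ & False = ½
They differ because Kleene's strong three-valued logic K3 and Bochvar's internal three-valued logic treat ½ differently under the binary connectives.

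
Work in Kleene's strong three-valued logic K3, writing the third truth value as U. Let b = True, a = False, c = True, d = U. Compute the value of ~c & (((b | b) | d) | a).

~c = ~True = False
b | b = True | True = True
(b | b) | d = True | U = True
((b | b) | d) | a = True | False = True
~c & (((b | b) | d) | a) = False & True = False

False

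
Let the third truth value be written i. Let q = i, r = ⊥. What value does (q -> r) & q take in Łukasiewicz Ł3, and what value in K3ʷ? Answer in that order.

In Łukasiewicz Ł3: q -> r = i -> ⊥ = i  [min(1, 1−½+0)]
(q -> r) & q = i & i = i
In K3ʷ: q -> r = i -> ⊥ = i  [any arg is the third value ⇒ result is the third value]
(q -> r) & q = i & i = i

i; i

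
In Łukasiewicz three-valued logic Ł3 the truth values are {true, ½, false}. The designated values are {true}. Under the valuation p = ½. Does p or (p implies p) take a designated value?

Yes

p implies p = ½ implies ½ = true  [min(1, 1−½+½)]
p or (p implies p) = ½ or true = true
true ∈ {true}.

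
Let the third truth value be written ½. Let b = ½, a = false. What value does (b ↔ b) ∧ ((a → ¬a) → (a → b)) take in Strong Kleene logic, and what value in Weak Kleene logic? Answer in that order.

½; ½

In Strong Kleene logic: b ↔ b = ½ ↔ ½ = ½
¬a = ¬false = true
a → ¬a = false → true = true
a → b = false → ½ = true
(a → ¬a) → (a → b) = true → true = true
(b ↔ b) ∧ ((a → ¬a) → (a → b)) = ½ ∧ true = ½
In Weak Kleene logic: b ↔ b = ½ ↔ ½ = ½
¬a = ¬false = true
a → ¬a = false → true = true
a → b = false → ½ = ½  [any arg is the third value ⇒ result is the third value]
(a → ¬a) → (a → b) = true → ½ = ½
(b ↔ b) ∧ ((a → ¬a) → (a → b)) = ½ ∧ ½ = ½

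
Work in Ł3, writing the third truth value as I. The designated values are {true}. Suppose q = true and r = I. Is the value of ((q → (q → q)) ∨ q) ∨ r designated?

q → q = true → true = true
q → (q → q) = true → true = true
(q → (q → q)) ∨ q = true ∨ true = true
((q → (q → q)) ∨ q) ∨ r = true ∨ I = true
true ∈ {true}.

Yes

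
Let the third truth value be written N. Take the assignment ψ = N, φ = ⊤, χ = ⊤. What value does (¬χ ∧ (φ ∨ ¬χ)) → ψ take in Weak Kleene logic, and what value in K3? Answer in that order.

In Weak Kleene logic: ¬χ = ¬⊤ = ⊥
¬χ = ¬⊤ = ⊥
φ ∨ ¬χ = ⊤ ∨ ⊥ = ⊤
¬χ ∧ (φ ∨ ¬χ) = ⊥ ∧ ⊤ = ⊥
(¬χ ∧ (φ ∨ ¬χ)) → ψ = ⊥ → N = N
In K3: ¬χ = ¬⊤ = ⊥
¬χ = ¬⊤ = ⊥
φ ∨ ¬χ = ⊤ ∨ ⊥ = ⊤
¬χ ∧ (φ ∨ ¬χ) = ⊥ ∧ ⊤ = ⊥
(¬χ ∧ (φ ∨ ¬χ)) → ψ = ⊥ → N = ⊤  [¬⊥ ∨ N]
They differ because Weak Kleene logic and K3 treat N differently under the binary connectives.

N; ⊤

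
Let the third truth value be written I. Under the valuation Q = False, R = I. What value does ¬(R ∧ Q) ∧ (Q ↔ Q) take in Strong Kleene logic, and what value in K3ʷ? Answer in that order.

In Strong Kleene logic: R ∧ Q = I ∧ False = False
¬(R ∧ Q) = ¬False = True
Q ↔ Q = False ↔ False = True
¬(R ∧ Q) ∧ (Q ↔ Q) = True ∧ True = True
In K3ʷ: R ∧ Q = I ∧ False = I
¬(R ∧ Q) = ¬I = I
Q ↔ Q = False ↔ False = True
¬(R ∧ Q) ∧ (Q ↔ Q) = I ∧ True = I
They differ because Strong Kleene logic and K3ʷ treat I differently under the binary connectives.

True; I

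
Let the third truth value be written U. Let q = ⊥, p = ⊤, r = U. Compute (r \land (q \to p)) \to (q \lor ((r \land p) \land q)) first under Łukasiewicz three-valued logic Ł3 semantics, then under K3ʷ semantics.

U; U

In Łukasiewicz three-valued logic Ł3: q \to p = ⊥ \to ⊤ = ⊤
r \land (q \to p) = U \land ⊤ = U
r \land p = U \land ⊤ = U
(r \land p) \land q = U \land ⊥ = ⊥
q \lor ((r \land p) \land q) = ⊥ \lor ⊥ = ⊥
(r \land (q \to p)) \to (q \lor ((r \land p) \land q)) = U \to ⊥ = U  [min(1, 1−½+0)]
In K3ʷ: q \to p = ⊥ \to ⊤ = ⊤
r \land (q \to p) = U \land ⊤ = U
r \land p = U \land ⊤ = U
(r \land p) \land q = U \land ⊥ = U
q \lor ((r \land p) \land q) = ⊥ \lor U = U
(r \land (q \to p)) \to (q \lor ((r \land p) \land q)) = U \to U = U  [any arg is the third value ⇒ result is the third value]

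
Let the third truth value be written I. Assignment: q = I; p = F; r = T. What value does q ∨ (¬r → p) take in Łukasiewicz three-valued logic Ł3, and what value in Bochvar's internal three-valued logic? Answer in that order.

In Łukasiewicz three-valued logic Ł3: ¬r = ¬T = F
¬r → p = F → F = T
q ∨ (¬r → p) = I ∨ T = T
In Bochvar's internal three-valued logic: ¬r = ¬T = F
¬r → p = F → F = T
q ∨ (¬r → p) = I ∨ T = I
They differ because Łukasiewicz three-valued logic Ł3 and Bochvar's internal three-valued logic treat I differently under the binary connectives.

T; I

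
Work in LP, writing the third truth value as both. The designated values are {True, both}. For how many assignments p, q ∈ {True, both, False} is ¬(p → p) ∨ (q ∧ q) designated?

7

Of the 9 assignments, 7 give a value in {True, both}.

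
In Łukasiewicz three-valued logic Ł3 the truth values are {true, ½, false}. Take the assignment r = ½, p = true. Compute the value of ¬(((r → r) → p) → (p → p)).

r → r = ½ → ½ = true  [min(1, 1−½+½)]
(r → r) → p = true → true = true
p → p = true → true = true
((r → r) → p) → (p → p) = true → true = true
¬(((r → r) → p) → (p → p)) = ¬true = false

false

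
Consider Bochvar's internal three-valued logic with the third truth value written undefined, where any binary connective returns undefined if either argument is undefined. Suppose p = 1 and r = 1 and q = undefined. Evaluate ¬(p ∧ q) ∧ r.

p ∧ q = 1 ∧ undefined = undefined
¬(p ∧ q) = ¬undefined = undefined
¬(p ∧ q) ∧ r = undefined ∧ 1 = undefined

undefined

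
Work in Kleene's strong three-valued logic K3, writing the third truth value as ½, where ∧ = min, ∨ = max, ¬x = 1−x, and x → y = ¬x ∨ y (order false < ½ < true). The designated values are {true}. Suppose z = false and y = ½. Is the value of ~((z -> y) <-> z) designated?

Yes

z -> y = false -> ½ = true  [~false | ½]
(z -> y) <-> z = true <-> false = false
~((z -> y) <-> z) = ~false = true
true ∈ {true}.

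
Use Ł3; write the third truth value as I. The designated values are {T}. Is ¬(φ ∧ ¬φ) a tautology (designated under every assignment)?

No

Countermodel: φ=I gives I, which is not designated.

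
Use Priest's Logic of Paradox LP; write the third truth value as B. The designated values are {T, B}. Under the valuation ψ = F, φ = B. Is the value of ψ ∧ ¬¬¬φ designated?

No

¬φ = ¬B = B
¬¬φ = ¬B = B
¬¬¬φ = ¬B = B
ψ ∧ ¬¬¬φ = F ∧ B = F
F ∉ {T, B}.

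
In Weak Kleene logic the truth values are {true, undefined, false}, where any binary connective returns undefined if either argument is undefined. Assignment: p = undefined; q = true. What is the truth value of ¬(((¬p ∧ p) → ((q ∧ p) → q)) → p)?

¬p = ¬undefined = undefined
¬p ∧ p = undefined ∧ undefined = undefined
q ∧ p = true ∧ undefined = undefined
(q ∧ p) → q = undefined → true = undefined  [any arg is the third value ⇒ result is the third value]
(¬p ∧ p) → ((q ∧ p) → q) = undefined → undefined = undefined
((¬p ∧ p) → ((q ∧ p) → q)) → p = undefined → undefined = undefined
¬(((¬p ∧ p) → ((q ∧ p) → q)) → p) = ¬undefined = undefined

undefined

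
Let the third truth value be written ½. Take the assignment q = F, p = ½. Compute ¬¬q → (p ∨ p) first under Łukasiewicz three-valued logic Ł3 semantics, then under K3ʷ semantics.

In Łukasiewicz three-valued logic Ł3: ¬q = ¬F = T
¬¬q = ¬T = F
p ∨ p = ½ ∨ ½ = ½
¬¬q → (p ∨ p) = F → ½ = T  [min(1, 1−0+½)]
In K3ʷ: ¬q = ¬F = T
¬¬q = ¬T = F
p ∨ p = ½ ∨ ½ = ½
¬¬q → (p ∨ p) = F → ½ = ½  [any arg is the third value ⇒ result is the third value]
They differ because Łukasiewicz three-valued logic Ł3 and K3ʷ treat ½ differently under the binary connectives.

T; ½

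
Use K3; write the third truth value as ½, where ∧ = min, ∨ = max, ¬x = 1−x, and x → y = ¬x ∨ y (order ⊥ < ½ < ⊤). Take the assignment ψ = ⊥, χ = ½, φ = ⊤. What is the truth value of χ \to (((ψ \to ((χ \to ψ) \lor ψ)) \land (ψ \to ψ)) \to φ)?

χ \to ψ = ½ \to ⊥ = ½
(χ \to ψ) \lor ψ = ½ \lor ⊥ = ½
ψ \to ((χ \to ψ) \lor ψ) = ⊥ \to ½ = ⊤
ψ \to ψ = ⊥ \to ⊥ = ⊤
(ψ \to ((χ \to ψ) \lor ψ)) \land (ψ \to ψ) = ⊤ \land ⊤ = ⊤
((ψ \to ((χ \to ψ) \lor ψ)) \land (ψ \to ψ)) \to φ = ⊤ \to ⊤ = ⊤
χ \to (((ψ \to ((χ \to ψ) \lor ψ)) \land (ψ \to ψ)) \to φ) = ½ \to ⊤ = ⊤

⊤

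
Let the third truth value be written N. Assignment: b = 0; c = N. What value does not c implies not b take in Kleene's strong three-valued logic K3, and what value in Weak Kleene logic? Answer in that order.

In Kleene's strong three-valued logic K3: not c = not N = N
not b = not 0 = 1
not c implies not b = N implies 1 = 1  [not N or 1]
In Weak Kleene logic: not c = not N = N
not b = not 0 = 1
not c implies not b = N implies 1 = N  [any arg is the third value ⇒ result is the third value]
They differ because Kleene's strong three-valued logic K3 and Weak Kleene logic treat N differently under the binary connectives.

1; N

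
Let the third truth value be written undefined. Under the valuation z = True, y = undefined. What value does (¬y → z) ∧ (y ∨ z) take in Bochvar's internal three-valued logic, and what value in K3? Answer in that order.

In Bochvar's internal three-valued logic: ¬y = ¬undefined = undefined
¬y → z = undefined → True = undefined  [any arg is the third value ⇒ result is the third value]
y ∨ z = undefined ∨ True = undefined
(¬y → z) ∧ (y ∨ z) = undefined ∧ undefined = undefined
In K3: ¬y = ¬undefined = undefined
¬y → z = undefined → True = True  [¬undefined ∨ True]
y ∨ z = undefined ∨ True = True
(¬y → z) ∧ (y ∨ z) = True ∧ True = True
They differ because Bochvar's internal three-valued logic and K3 treat undefined differently under the binary connectives.

undefined; True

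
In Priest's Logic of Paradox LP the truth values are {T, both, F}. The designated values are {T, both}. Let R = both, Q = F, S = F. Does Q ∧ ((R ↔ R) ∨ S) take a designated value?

No

R ↔ R = both ↔ both = both
(R ↔ R) ∨ S = both ∨ F = both
Q ∧ ((R ↔ R) ∨ S) = F ∧ both = F
F ∉ {T, both}.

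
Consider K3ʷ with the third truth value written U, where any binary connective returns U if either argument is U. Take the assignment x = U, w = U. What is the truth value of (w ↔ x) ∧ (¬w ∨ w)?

U

w ↔ x = U ↔ U = U
¬w = ¬U = U
¬w ∨ w = U ∨ U = U
(w ↔ x) ∧ (¬w ∨ w) = U ∧ U = U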